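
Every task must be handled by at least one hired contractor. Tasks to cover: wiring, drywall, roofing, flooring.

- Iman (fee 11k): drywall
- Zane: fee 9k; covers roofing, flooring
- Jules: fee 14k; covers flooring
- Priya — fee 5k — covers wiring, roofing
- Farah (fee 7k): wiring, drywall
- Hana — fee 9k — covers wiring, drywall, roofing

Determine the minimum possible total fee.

16

The greedy cost-per-new-task heuristic would pick Priya, Farah, and Zane for 21, but a cheaper cover exists.
Choose Zane and Farah: together they cover wiring, drywall, roofing, flooring — every task.
Total fee: 9 + 7 = 16.
No cover costs less than 16.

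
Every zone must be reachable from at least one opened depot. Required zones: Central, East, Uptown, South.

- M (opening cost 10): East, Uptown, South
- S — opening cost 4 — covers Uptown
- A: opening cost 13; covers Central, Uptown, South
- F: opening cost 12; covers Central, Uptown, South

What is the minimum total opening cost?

22

Choose M and F: together they cover Central, East, Uptown, South — every zone.
Total opening cost: 10 + 12 = 22.
No cover costs less than 22.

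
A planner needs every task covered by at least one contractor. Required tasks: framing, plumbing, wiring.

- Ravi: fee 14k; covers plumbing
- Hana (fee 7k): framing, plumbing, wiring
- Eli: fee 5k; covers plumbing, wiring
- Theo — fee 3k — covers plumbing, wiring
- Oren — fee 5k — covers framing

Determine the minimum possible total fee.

7

This is a weighted set-cover instance.
The greedy cost-per-new-task heuristic would pick Theo and Oren for 8, but a cheaper cover exists.
Hana alone covers framing, plumbing, wiring — every task.
Total fee: 7.
No cover costs less than 7.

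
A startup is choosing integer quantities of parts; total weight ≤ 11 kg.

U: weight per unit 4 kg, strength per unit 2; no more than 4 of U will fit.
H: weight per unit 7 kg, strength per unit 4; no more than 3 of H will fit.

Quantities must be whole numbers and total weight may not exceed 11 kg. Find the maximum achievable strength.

H has the best ratio (4/7); taking only H gives at most 1×4 = 4 (stopped by the weight limit).
Mixing does better — 1×U and 1×H: weight 11 ≤ 11, strength 1·2 + 1·4 = 6.

6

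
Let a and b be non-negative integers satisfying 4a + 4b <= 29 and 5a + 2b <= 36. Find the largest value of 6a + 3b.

(a,b)=(7,0): 4·7+4·0=28≤29, 5·7+2·0=35≤36, objective 42.
(a,b)=(6,1): 4·6+4·1=28≤29, 5·6+2·1=32≤36, objective 39.
(a,b)=(6,0): 4·6+4·0=24≤29, 5·6+2·0=30≤36, objective 36.
Maximum is 42 at (a,b)=(7,0).

42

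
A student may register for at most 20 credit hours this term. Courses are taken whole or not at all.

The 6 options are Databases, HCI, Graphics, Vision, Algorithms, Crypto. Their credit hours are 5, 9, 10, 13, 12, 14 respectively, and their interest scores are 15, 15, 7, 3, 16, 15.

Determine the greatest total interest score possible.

This is a 0-1 knapsack instance.
Allowing fractional choices, the relaxed optimum would be about 38.0, but courses are indivisible.
Databases + Algorithms: credit hours 5 + 12 = 17 ≤ 20, interest score 15 + 16 = 31.
Databases + HCI: credit hours 5 + 9 = 14 ≤ 20, interest score 15 + 15 = 30.
Best is Databases and Algorithms with total interest score 31.

31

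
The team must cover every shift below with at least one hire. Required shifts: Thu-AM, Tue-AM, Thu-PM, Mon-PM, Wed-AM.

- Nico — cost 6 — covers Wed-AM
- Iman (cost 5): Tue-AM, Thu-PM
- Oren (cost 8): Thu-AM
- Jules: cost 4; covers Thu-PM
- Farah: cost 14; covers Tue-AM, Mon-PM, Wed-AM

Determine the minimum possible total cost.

26

The greedy cost-per-new-shift heuristic would pick Iman, Nico, Oren, and Farah for 33, but a cheaper cover exists.
Choose Oren, Jules, and Farah: together they cover Thu-AM, Tue-AM, Thu-PM, Mon-PM, Wed-AM — every shift.
Total cost: 8 + 4 + 14 = 26.
No cover costs less than 26.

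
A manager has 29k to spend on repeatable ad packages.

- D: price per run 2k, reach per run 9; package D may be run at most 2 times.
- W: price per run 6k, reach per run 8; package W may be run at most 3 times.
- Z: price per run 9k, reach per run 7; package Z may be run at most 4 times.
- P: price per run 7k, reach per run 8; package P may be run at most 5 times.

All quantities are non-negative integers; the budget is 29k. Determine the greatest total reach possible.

50

2×D, 3×W, and 1×P: price 29 ≤ 29, reach 2·9 + 3·8 + 1·8 = 50.
2×D and 3×P: price 25 ≤ 29, reach 2·9 + 3·8 = 42.
Best is 50.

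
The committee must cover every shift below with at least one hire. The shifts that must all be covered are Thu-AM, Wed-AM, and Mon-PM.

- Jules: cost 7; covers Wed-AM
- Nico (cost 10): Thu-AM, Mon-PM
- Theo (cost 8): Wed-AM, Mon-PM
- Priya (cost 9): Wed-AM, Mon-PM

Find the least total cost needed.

The greedy cost-per-new-shift heuristic would pick Theo and Nico for 18, but a cheaper cover exists.
Choose Jules and Nico: together they cover Thu-AM, Wed-AM, Mon-PM — every shift.
Total cost: 7 + 10 = 17.
No cover costs less than 17.

17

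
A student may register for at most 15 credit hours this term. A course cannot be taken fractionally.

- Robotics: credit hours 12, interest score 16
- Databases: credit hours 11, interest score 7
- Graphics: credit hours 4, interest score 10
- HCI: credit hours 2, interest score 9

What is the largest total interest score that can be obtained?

25

Allowing fractional choices, the relaxed optimum would be about 31.0, but courses are indivisible.
Graphics + HCI: credit hours 4 + 2 = 6 ≤ 15, interest score 10 + 9 = 19.
Robotics + HCI: credit hours 12 + 2 = 14 ≤ 15, interest score 16 + 9 = 25.
Best is Robotics and HCI with total interest score 25.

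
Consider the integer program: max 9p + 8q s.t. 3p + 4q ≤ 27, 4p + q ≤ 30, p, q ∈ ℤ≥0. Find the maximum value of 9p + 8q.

The continuous relaxation peaks at (7.15, 1.38) with value 75.46; rounding to a feasible lattice point costs some objective.
(p,q)=(7,1): 3·7+4·1=25≤27, 4·7+1·1=29≤30, objective 71.
(p,q)=(6,2): 3·6+4·2=26≤27, 4·6+1·2=26≤30, objective 70.
(p,q)=(7,0): 3·7+4·0=21≤27, 4·7+1·0=28≤30, objective 63.
(p,q)=(6,1): 3·6+4·1=22≤27, 4·6+1·1=25≤30, objective 62.
The best lattice point is (7,1), giving 71.

71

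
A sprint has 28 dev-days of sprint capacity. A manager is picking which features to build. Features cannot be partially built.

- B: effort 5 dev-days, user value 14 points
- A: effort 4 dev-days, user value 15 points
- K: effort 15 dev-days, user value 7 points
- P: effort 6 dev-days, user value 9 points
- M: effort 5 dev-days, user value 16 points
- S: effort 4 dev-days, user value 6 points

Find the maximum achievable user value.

Take B, A, P, M, and S: effort 5 + 4 + 6 + 5 + 4 = 24 ≤ 28, user value 14 + 15 + 9 + 16 + 6 = 60.
No other feasible combination does better.

60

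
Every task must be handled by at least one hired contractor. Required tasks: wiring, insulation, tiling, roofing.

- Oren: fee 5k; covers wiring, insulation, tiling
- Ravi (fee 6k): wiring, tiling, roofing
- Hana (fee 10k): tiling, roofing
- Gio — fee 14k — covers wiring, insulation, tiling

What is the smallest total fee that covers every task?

Choose Oren and Ravi: together they cover wiring, insulation, tiling, roofing — every task.
Total fee: 5 + 6 = 11.
No cover costs less than 11.

11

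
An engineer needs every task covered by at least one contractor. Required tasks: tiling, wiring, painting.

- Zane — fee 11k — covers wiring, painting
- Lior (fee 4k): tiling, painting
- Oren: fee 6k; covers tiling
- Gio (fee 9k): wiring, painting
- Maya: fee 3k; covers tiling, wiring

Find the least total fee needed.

7

Choose Lior and Maya: together they cover tiling, wiring, painting — every task.
Total fee: 4 + 3 = 7.
No cover costs less than 7.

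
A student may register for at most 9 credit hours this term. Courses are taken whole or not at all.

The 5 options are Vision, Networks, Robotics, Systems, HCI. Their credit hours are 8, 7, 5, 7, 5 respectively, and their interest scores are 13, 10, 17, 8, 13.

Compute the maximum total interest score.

17

This is an integer program with binary decision variables.
Allowing fractional choices, the relaxed optimum would be about 27.4, but courses are indivisible.
Robotics: credit hours 5 ≤ 9, interest score 17.
HCI: credit hours 5 ≤ 9, interest score 13.
Vision: credit hours 8 ≤ 9, interest score 13.
Best is Robotics with total interest score 17.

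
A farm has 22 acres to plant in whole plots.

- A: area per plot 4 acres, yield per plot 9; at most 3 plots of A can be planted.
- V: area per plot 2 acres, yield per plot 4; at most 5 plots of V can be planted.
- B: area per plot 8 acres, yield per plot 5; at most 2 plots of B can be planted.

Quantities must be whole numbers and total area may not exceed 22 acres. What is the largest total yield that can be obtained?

This is a bounded integer knapsack.
A has the best ratio (9/4); taking only A gives at most 3×9 = 27 (stopped by the supply cap of 3).
Mixing does better — 3×A and 5×V: area 22 ≤ 22, yield 3·9 + 5·4 = 47.

47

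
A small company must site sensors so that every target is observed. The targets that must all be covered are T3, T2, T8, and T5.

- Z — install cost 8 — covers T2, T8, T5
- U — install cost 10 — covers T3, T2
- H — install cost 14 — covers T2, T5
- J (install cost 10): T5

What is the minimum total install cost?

Choose Z and U: together they cover T3, T2, T8, T5 — every target.
Total install cost: 8 + 10 = 18.
No cover costs less than 18.

18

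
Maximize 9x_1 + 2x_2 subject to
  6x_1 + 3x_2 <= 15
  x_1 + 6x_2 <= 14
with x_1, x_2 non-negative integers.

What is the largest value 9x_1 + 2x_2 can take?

The continuous relaxation peaks at (2.5, 0) with value 22.50; rounding to a feasible lattice point costs some objective.
(x_1,x_2)=(2,1): 6·2+3·1=15≤15, 1·2+6·1=8≤14, objective 20.
(x_1,x_2)=(2,0): 6·2+3·0=12≤15, 1·2+6·0=2≤14, objective 18.
(x_1,x_2)=(1,2): 6·1+3·2=12≤15, 1·1+6·2=13≤14, objective 13.
Maximum is 20 at (x_1,x_2)=(2,1).

20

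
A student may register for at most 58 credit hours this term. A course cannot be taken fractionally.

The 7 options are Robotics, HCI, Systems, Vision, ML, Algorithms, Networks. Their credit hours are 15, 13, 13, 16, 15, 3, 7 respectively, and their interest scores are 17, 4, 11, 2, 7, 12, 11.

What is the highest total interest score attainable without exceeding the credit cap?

Robotics + Systems + Vision + Algorithms + Networks: credit hours 15 + 13 + 16 + 3 + 7 = 54 ≤ 58, interest score 17 + 11 + 2 + 12 + 11 = 53.
Robotics + Systems + ML + Algorithms + Networks: credit hours 15 + 13 + 15 + 3 + 7 = 53 ≤ 58, interest score 17 + 11 + 7 + 12 + 11 = 58.
Robotics + HCI + Systems + Algorithms + Networks: credit hours 15 + 13 + 13 + 3 + 7 = 51 ≤ 58, interest score 17 + 4 + 11 + 12 + 11 = 55.
Best is Robotics, Systems, ML, Algorithms, and Networks with total interest score 58.

58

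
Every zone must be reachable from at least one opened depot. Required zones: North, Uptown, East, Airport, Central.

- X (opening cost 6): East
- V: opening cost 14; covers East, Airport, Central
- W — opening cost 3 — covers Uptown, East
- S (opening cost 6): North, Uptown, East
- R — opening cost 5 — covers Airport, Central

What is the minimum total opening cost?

The greedy cost-per-new-zone heuristic would pick W, R, and S for 14, but a cheaper cover exists.
Choose S and R: together they cover North, Uptown, East, Airport, Central — every zone.
Total opening cost: 6 + 5 = 11.
No cover costs less than 11.

11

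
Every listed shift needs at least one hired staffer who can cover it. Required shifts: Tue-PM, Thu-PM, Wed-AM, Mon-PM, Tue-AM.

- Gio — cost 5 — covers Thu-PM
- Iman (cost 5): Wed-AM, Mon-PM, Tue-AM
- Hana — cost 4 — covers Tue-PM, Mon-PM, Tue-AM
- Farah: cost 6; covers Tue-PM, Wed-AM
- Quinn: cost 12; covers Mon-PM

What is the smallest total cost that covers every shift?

14

This is an integer covering problem.
Choose Gio, Iman, and Hana: together they cover Tue-PM, Thu-PM, Wed-AM, Mon-PM, Tue-AM — every shift.
Total cost: 5 + 5 + 4 = 14.
No cover costs less than 14.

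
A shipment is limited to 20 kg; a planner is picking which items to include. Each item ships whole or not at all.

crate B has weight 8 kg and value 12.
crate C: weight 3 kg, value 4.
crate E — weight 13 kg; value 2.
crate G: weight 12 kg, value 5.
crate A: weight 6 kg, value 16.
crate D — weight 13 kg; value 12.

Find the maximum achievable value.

32

This is an integer program with binary decision variables.
Allowing fractional choices, the relaxed optimum would be about 34.8, but items are indivisible.
crate B + crate C + crate A: weight 8 + 3 + 6 = 17 ≤ 20, value 12 + 4 + 16 = 32.
crate B + crate A: weight 8 + 6 = 14 ≤ 20, value 12 + 16 = 28.
crate A + crate D: weight 6 + 13 = 19 ≤ 20, value 16 + 12 = 28.
Best is crate B, crate C, and crate A with total value 32.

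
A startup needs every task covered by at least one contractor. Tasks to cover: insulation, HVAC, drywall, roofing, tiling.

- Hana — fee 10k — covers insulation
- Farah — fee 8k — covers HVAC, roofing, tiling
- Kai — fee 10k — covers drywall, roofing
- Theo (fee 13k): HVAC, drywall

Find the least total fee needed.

Choose Hana, Farah, and Kai: together they cover insulation, HVAC, drywall, roofing, tiling — every task.
Total fee: 10 + 8 + 10 = 28.

28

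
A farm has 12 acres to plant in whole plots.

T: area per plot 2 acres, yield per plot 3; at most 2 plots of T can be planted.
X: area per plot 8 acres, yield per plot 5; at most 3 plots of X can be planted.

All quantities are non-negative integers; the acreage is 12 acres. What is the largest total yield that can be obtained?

11

T has the best ratio (3/2); taking only T gives at most 2×3 = 6 (stopped by the supply cap of 2).
Mixing does better — 2×T and 1×X: area 12 ≤ 12, yield 2·3 + 1·5 = 11.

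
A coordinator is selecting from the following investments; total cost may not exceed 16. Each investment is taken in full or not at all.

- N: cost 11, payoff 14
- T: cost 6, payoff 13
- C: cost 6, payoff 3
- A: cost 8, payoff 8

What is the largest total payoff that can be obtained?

21

Allowing fractional choices, the relaxed optimum would be about 25.7, but investments are indivisible.
T + A: cost 6 + 8 = 14 ≤ 16, payoff 13 + 8 = 21.
N: cost 11 ≤ 16, payoff 14.
T + C: cost 6 + 6 = 12 ≤ 16, payoff 13 + 3 = 16.
Best is T and A with total payoff 21.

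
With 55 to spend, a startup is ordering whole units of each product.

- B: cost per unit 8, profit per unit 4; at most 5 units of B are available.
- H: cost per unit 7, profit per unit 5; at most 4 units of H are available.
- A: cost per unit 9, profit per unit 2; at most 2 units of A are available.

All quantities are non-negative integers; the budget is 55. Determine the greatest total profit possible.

32

3×B and 4×H: cost 52 ≤ 55, profit 3·4 + 4·5 = 32.
4×B and 3×H: cost 53 ≤ 55, profit 4·4 + 3·5 = 31.
Best is 32.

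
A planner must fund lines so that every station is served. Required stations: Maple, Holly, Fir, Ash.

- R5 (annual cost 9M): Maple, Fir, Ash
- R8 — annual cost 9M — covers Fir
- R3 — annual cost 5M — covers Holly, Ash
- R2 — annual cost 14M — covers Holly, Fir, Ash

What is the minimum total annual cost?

Choose R5 and R3: together they cover Maple, Holly, Fir, Ash — every station.
Total annual cost: 9 + 5 = 14.
No cover costs less than 14.

14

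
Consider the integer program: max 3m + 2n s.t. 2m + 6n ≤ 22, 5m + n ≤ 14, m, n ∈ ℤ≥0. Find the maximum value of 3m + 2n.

Relaxing integrality, the LP optimum is 12.50 at (m,n) = (2.21, 2.93), which is not an integer point.
(m,n)=(2,3) is feasible, giving 12.
(m,n)=(2,2) is feasible, giving 10.
(m,n)=(1,3) is feasible, giving 9.
The best lattice point is (2,3), giving 12.

12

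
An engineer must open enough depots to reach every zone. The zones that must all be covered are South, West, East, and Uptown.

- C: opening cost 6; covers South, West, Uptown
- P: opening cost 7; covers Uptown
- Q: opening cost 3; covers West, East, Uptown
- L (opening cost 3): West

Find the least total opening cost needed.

Choose C and Q: together they cover South, West, East, Uptown — every zone.
Total opening cost: 6 + 3 = 9.
No cover costs less than 9.

9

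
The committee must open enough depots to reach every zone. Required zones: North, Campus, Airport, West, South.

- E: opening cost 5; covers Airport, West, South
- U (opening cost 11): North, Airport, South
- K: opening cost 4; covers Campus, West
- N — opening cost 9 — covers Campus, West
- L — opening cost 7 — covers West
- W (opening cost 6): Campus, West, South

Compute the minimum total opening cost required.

15

This is an integer covering problem.
Choose U and K: together they cover North, Campus, Airport, West, South — every zone.
Total opening cost: 11 + 4 = 15.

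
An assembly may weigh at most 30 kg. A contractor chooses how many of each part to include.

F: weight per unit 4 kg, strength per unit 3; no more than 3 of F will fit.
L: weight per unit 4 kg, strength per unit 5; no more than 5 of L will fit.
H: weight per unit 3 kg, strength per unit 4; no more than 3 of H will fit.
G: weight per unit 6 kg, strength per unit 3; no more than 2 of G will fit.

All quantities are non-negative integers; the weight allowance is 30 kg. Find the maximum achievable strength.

H has the best ratio (4/3); taking only H gives at most 3×4 = 12 (stopped by the supply cap of 3).
Mixing does better — 5×L and 3×H: weight 29 ≤ 30, strength 5·5 + 3·4 = 37.

37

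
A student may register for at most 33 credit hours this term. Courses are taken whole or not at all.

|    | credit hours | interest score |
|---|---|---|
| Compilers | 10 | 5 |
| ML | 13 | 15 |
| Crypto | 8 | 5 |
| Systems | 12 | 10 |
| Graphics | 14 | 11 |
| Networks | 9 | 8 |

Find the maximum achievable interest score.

Take ML, Crypto, and Systems: credit hours 13 + 8 + 12 = 33 ≤ 33, interest score 15 + 5 + 10 = 30.
No other feasible combination does better.

30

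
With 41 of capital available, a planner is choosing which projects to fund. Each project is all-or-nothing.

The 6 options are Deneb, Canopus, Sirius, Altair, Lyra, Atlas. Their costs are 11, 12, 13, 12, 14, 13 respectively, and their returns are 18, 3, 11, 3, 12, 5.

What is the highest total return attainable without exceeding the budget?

Take Deneb, Sirius, and Lyra: cost 11 + 13 + 14 = 38 ≤ 41, return 18 + 11 + 12 = 41.
No other feasible combination does better.

41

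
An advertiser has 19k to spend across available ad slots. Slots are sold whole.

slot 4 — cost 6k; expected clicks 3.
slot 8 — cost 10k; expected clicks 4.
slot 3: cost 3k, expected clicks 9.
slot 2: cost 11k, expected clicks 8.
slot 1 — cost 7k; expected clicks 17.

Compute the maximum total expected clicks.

Treat it as a binary knapsack problem.
Take slot 4, slot 3, and slot 1: cost 6 + 3 + 7 = 16 ≤ 19, expected clicks 3 + 9 + 17 = 29.
No other feasible combination does better.

29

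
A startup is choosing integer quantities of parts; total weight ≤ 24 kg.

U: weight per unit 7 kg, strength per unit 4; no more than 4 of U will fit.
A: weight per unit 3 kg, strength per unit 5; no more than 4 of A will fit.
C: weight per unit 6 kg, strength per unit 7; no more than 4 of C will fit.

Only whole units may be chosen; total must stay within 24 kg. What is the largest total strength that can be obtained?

4×A and 2×C: weight 24 ≤ 24, strength 4·5 + 2·7 = 34.
2×A and 3×C: weight 24 ≤ 24, strength 2·5 + 3·7 = 31.
Best is 34.

34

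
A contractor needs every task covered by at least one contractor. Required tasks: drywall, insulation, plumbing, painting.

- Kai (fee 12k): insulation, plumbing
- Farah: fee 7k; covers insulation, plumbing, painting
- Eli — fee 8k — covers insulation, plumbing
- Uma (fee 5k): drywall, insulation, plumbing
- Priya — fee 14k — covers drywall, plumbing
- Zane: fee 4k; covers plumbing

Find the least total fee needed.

Choose Farah and Uma: together they cover drywall, insulation, plumbing, painting — every task.
Total fee: 7 + 5 = 12.
No cover costs less than 12.

12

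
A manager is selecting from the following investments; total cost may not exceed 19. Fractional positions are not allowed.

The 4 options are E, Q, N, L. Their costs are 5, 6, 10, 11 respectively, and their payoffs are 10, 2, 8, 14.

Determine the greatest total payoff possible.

24

Take E and L: cost 5 + 11 = 16 ≤ 19, payoff 10 + 14 = 24.
No other feasible combination does better.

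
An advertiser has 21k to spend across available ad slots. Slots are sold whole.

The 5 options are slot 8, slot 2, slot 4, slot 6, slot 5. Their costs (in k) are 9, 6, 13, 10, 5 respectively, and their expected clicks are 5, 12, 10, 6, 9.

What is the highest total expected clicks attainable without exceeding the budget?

27

This is a 0-1 knapsack instance.
Allowing fractional choices, the relaxed optimum would be about 28.7, but ad slots are indivisible.
slot 8 + slot 2 + slot 5: cost 9 + 6 + 5 = 20 ≤ 21, expected clicks 5 + 12 + 9 = 26.
slot 2 + slot 4: cost 6 + 13 = 19 ≤ 21, expected clicks 12 + 10 = 22.
slot 2 + slot 6 + slot 5: cost 6 + 10 + 5 = 21 ≤ 21, expected clicks 12 + 6 + 9 = 27.
Best is slot 2, slot 6, and slot 5 with total expected clicks 27.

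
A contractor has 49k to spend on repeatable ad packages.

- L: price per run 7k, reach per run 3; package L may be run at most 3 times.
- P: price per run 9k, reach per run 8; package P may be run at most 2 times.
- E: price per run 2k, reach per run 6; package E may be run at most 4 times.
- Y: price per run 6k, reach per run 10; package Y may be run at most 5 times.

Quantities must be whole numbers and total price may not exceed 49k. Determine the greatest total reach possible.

This is a bounded integer knapsack.
1×L, 4×E, and 5×Y: price 45 ≤ 49, reach 1·3 + 4·6 + 5·10 = 77.
1×P, 4×E, and 5×Y: price 47 ≤ 49, reach 1·8 + 4·6 + 5·10 = 82.
Best is 82.

82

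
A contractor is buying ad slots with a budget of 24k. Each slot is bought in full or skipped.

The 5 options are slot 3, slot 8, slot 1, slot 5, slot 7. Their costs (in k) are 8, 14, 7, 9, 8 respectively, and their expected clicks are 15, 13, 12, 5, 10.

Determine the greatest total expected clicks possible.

37

slot 3 + slot 1 + slot 7: cost 8 + 7 + 8 = 23 ≤ 24, expected clicks 15 + 12 + 10 = 37.
slot 3 + slot 8: cost 8 + 14 = 22 ≤ 24, expected clicks 15 + 13 = 28.
slot 3 + slot 1 + slot 5: cost 8 + 7 + 9 = 24 ≤ 24, expected clicks 15 + 12 + 5 = 32.
Best is slot 3, slot 1, and slot 7 with total expected clicks 37.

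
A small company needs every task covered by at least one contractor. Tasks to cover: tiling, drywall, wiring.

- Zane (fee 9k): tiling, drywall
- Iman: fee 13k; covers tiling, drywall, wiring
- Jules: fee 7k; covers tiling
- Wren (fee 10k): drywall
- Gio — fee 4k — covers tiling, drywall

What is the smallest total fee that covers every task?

13

This is a weighted set-cover instance.
The greedy cost-per-new-task heuristic would pick Gio and Iman for 17, but a cheaper cover exists.
Iman alone covers tiling, drywall, wiring — every task.
Total fee: 13.
No cover costs less than 13.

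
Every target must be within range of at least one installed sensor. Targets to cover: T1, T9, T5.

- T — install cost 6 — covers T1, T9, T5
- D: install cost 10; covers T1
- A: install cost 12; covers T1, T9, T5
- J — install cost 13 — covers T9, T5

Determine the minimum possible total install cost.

This is an integer covering problem.
T alone covers T1, T9, T5 — every target.
Total install cost: 6.
No cover costs less than 6.

6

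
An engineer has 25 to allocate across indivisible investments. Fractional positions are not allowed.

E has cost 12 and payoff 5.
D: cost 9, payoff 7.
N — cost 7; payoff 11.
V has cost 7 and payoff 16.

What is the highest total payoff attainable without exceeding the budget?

Treat it as a binary knapsack problem.
Allowing fractional choices, the relaxed optimum would be about 34.8, but investments are indivisible.
N + V: cost 7 + 7 = 14 ≤ 25, payoff 11 + 16 = 27.
D + V: cost 9 + 7 = 16 ≤ 25, payoff 7 + 16 = 23.
D + N + V: cost 9 + 7 + 7 = 23 ≤ 25, payoff 7 + 11 + 16 = 34.
Best is D, N, and V with total payoff 34.

34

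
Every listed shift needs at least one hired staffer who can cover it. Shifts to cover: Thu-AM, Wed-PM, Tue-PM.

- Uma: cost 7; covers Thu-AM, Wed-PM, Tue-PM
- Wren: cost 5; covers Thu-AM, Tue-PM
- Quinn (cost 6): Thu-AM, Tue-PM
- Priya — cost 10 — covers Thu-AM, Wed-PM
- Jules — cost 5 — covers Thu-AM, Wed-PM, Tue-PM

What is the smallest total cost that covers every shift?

Jules alone covers Thu-AM, Wed-PM, Tue-PM — every shift.
Total cost: 5.
No cover costs less than 5.

5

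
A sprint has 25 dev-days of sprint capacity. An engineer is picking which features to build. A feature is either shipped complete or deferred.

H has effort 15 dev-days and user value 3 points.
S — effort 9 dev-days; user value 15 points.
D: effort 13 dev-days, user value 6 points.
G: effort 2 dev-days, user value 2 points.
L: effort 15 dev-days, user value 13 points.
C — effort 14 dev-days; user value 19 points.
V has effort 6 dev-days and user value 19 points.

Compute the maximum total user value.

40

Treat it as a binary knapsack problem.
Allowing fractional choices, the relaxed optimum would be about 47.6, but features are indivisible.
S + G + V: effort 9 + 2 + 6 = 17 ≤ 25, user value 15 + 2 + 19 = 36.
C + V: effort 14 + 6 = 20 ≤ 25, user value 19 + 19 = 38.
G + C + V: effort 2 + 14 + 6 = 22 ≤ 25, user value 2 + 19 + 19 = 40.
Best is G, C, and V with total user value 40.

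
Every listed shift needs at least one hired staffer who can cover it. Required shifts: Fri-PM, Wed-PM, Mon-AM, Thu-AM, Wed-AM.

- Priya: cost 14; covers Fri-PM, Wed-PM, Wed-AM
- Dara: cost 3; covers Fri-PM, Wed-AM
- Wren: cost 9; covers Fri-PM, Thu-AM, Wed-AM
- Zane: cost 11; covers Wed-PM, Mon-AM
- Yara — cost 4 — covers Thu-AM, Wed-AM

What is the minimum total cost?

Choose Dara, Zane, and Yara: together they cover Fri-PM, Wed-PM, Mon-AM, Thu-AM, Wed-AM — every shift.
Total cost: 3 + 11 + 4 = 18.
No cover costs less than 18.

18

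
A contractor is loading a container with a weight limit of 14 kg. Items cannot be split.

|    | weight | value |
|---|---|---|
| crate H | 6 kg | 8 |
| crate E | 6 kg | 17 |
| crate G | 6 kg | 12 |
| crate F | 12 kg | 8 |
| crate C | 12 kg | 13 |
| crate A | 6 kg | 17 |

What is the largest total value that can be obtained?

34

This is a 0-1 knapsack instance.
Take crate E and crate A: weight 6 + 6 = 12 ≤ 14, value 17 + 17 = 34.
No other feasible combination does better.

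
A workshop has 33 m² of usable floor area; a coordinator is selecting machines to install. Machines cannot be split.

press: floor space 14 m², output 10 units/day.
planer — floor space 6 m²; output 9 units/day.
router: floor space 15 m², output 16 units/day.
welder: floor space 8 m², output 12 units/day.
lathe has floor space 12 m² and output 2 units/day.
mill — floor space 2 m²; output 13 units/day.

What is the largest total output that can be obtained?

50

Take planer, router, welder, and mill: floor space 6 + 15 + 8 + 2 = 31 ≤ 33, output 9 + 16 + 12 + 13 = 50.
No other feasible combination does better.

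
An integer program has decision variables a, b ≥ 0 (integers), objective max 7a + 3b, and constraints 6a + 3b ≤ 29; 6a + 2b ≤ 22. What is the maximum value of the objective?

29

Relaxing integrality, the LP optimum is 30.33 at (a,b) = (1.33, 7), which is not an integer point.
(a,b)=(2,5) is feasible, giving 29.
(a,b)=(1,7) is feasible, giving 28.
(a,b)=(2,4) is feasible, giving 26.
(a,b)=(1,6) is feasible, giving 25.
No feasible integer point exceeds 29.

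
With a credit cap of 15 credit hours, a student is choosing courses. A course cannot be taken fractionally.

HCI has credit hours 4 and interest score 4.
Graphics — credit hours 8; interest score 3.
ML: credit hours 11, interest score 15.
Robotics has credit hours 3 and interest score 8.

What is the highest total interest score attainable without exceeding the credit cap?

This is a 0-1 knapsack instance.
Take ML and Robotics: credit hours 11 + 3 = 14 ≤ 15, interest score 15 + 8 = 23.
No other feasible combination does better.

23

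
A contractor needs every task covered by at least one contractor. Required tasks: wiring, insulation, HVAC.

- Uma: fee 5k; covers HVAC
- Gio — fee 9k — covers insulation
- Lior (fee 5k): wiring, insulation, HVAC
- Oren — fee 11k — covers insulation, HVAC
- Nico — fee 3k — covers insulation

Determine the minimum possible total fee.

This is an integer covering problem.
Lior alone covers wiring, insulation, HVAC — every task.
Total fee: 5.

5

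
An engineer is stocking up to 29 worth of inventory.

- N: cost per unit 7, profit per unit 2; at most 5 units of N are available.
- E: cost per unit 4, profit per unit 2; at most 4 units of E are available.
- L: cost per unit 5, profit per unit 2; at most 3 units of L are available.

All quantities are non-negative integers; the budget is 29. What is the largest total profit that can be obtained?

12

E has the best ratio (2/4); taking only E gives at most 4×2 = 8 (stopped by the supply cap of 4).
Mixing does better — 3×E and 3×L: cost 27 ≤ 29, profit 3·2 + 3·2 = 12.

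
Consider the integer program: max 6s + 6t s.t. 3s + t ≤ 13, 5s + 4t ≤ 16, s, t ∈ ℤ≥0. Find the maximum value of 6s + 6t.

(s,t)=(0,4): 3·0+1·4=4≤13, 5·0+4·4=16≤16, objective 24.
(s,t)=(0,3): 3·0+1·3=3≤13, 5·0+4·3=12≤16, objective 18.
The best lattice point is (0,4), giving 24.

24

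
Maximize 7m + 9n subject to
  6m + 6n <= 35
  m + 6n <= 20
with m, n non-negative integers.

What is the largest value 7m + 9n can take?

(m,n)=(2,3) is feasible, giving 41.
(m,n)=(3,2) is feasible, giving 39.
(m,n)=(4,1) is feasible, giving 37.
No feasible integer point exceeds 41.

41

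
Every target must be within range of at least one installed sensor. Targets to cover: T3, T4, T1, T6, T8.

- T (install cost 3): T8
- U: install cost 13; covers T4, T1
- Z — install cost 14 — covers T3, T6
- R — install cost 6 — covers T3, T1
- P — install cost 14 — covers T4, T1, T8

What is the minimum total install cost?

The greedy cost-per-new-target heuristic would pick T, R, U, and Z for 36, but a cheaper cover exists.
Choose Z and P: together they cover T3, T4, T1, T6, T8 — every target.
Total install cost: 14 + 14 = 28.
No cover costs less than 28.

28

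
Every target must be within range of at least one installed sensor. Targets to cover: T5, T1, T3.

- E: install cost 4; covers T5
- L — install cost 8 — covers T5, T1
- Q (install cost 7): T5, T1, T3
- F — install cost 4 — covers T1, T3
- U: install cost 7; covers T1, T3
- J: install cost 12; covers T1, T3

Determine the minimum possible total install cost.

The greedy cost-per-new-target heuristic would pick F and E for 8, but a cheaper cover exists.
Q alone covers T5, T1, T3 — every target.
Total install cost: 7.
No cover costs less than 7.

7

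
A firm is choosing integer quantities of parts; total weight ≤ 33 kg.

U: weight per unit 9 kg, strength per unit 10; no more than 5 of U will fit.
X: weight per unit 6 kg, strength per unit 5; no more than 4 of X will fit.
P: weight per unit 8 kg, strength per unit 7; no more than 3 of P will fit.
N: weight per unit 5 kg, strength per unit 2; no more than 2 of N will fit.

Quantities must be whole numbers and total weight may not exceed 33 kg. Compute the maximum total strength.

35

Take 3×U and 1×X: weight 33 ≤ 33, strength 3·10 + 1·5 = 35.
No other integer combination yields more.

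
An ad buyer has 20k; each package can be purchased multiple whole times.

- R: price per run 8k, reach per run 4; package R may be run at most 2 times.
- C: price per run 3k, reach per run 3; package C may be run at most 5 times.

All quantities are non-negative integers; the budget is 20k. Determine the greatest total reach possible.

16

This is a bounded integer knapsack.
C has the best ratio (3/3); taking only C gives at most 5×3 = 15 (stopped by the supply cap of 5).
Mixing does better — 1×R and 4×C: price 20 ≤ 20, reach 1·4 + 4·3 = 16.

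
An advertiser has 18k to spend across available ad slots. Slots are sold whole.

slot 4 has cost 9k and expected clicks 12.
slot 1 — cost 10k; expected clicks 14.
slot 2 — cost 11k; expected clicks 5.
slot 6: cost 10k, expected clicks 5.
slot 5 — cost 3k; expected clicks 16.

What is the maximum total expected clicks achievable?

30

slot 4 + slot 5: cost 9 + 3 = 12 ≤ 18, expected clicks 12 + 16 = 28.
slot 1 + slot 5: cost 10 + 3 = 13 ≤ 18, expected clicks 14 + 16 = 30.
slot 6 + slot 5: cost 10 + 3 = 13 ≤ 18, expected clicks 5 + 16 = 21.
Best is slot 1 and slot 5 with total expected clicks 30.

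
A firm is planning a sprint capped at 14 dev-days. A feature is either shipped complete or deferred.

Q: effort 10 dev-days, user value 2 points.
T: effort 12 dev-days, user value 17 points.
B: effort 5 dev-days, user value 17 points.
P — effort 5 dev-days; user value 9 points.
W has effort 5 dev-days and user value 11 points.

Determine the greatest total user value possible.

B + P: effort 5 + 5 = 10 ≤ 14, user value 17 + 9 = 26.
P + W: effort 5 + 5 = 10 ≤ 14, user value 9 + 11 = 20.
B + W: effort 5 + 5 = 10 ≤ 14, user value 17 + 11 = 28.
Best is B and W with total user value 28.

28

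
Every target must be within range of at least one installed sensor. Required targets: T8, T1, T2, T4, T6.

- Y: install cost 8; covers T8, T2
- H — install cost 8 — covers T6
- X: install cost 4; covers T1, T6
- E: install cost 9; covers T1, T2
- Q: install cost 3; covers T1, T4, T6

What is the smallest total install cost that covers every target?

Choose Y and Q: together they cover T8, T1, T2, T4, T6 — every target.
Total install cost: 8 + 3 = 11.
No cover costs less than 11.

11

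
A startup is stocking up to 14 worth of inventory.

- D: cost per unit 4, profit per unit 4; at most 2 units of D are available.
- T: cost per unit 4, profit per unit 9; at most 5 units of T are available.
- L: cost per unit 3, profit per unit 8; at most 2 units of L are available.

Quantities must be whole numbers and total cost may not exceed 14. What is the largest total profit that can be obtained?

34

This is a bounded integer knapsack.
L has the best ratio (8/3); taking only L gives at most 2×8 = 16 (stopped by the supply cap of 2).
Mixing does better — 2×T and 2×L: cost 14 ≤ 14, profit 2·9 + 2·8 = 34.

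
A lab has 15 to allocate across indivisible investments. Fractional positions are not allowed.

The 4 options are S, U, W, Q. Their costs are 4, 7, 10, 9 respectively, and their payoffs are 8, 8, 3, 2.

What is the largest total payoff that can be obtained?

16

Take S and U: cost 4 + 7 = 11 ≤ 15, payoff 8 + 8 = 16.
No other feasible combination does better.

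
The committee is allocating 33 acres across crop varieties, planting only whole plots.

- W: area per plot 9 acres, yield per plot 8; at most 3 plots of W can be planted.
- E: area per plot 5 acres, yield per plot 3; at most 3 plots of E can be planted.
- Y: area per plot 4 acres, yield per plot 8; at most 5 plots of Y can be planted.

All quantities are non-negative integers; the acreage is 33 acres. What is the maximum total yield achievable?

48

This is a bounded integer knapsack.
1×W and 5×Y: area 29 ≤ 33, yield 1·8 + 5·8 = 48.
2×E and 5×Y: area 30 ≤ 33, yield 2·3 + 5·8 = 46.
Best is 48.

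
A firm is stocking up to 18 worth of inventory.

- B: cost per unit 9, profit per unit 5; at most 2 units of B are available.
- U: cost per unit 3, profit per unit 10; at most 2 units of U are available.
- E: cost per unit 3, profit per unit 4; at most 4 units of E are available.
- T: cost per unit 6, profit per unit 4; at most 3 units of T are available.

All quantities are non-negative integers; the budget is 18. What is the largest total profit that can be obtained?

2×U, 2×E, and 1×T: cost 18 ≤ 18, profit 2·10 + 2·4 + 1·4 = 32.
2×U and 4×E: cost 18 ≤ 18, profit 2·10 + 4·4 = 36.
Best is 36.

36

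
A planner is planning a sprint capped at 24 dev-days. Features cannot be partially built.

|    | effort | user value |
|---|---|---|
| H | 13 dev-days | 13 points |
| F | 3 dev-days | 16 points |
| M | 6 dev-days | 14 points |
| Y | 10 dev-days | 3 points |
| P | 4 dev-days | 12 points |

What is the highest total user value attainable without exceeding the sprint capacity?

This is a 0-1 knapsack instance.
Allowing fractional choices, the relaxed optimum would be about 53.0, but features are indivisible.
F + M + Y + P: effort 3 + 6 + 10 + 4 = 23 ≤ 24, user value 16 + 14 + 3 + 12 = 45.
H + F + M: effort 13 + 3 + 6 = 22 ≤ 24, user value 13 + 16 + 14 = 43.
Best is F, M, Y, and P with total user value 45.

45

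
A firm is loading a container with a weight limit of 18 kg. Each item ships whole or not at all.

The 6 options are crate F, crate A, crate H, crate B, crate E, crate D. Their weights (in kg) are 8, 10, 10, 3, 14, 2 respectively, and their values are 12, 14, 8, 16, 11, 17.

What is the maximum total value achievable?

47

Allowing fractional choices, the relaxed optimum would be about 52.0, but items are indivisible.
crate F + crate B + crate D: weight 8 + 3 + 2 = 13 ≤ 18, value 12 + 16 + 17 = 45.
crate H + crate B + crate D: weight 10 + 3 + 2 = 15 ≤ 18, value 8 + 16 + 17 = 41.
crate A + crate B + crate D: weight 10 + 3 + 2 = 15 ≤ 18, value 14 + 16 + 17 = 47.
Best is crate A, crate B, and crate D with total value 47.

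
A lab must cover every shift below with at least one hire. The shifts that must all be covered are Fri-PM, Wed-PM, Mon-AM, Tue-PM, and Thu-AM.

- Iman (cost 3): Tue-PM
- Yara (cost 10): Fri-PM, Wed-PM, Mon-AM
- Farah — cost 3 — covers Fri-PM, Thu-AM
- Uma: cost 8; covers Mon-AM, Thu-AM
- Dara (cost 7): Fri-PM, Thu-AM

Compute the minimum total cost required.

16

This is an integer covering problem.
Choose Iman, Yara, and Farah: together they cover Fri-PM, Wed-PM, Mon-AM, Tue-PM, Thu-AM — every shift.
Total cost: 3 + 10 + 3 = 16.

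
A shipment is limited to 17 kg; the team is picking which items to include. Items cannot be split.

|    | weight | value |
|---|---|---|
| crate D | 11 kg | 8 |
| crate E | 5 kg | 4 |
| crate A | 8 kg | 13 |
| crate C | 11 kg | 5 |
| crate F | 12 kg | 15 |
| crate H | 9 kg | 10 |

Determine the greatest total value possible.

Allowing fractional choices, the relaxed optimum would be about 24.2, but items are indivisible.
crate E + crate A: weight 5 + 8 = 13 ≤ 17, value 4 + 13 = 17.
crate E + crate F: weight 5 + 12 = 17 ≤ 17, value 4 + 15 = 19.
crate A + crate H: weight 8 + 9 = 17 ≤ 17, value 13 + 10 = 23.
Best is crate A and crate H with total value 23.

23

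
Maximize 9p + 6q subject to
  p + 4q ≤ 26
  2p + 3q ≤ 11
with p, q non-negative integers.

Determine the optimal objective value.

(p,q)=(5,0): 1·5+4·0=5≤26, 2·5+3·0=10≤11, objective 45.
(p,q)=(4,1): 1·4+4·1=8≤26, 2·4+3·1=11≤11, objective 42.
(p,q)=(4,0): 1·4+4·0=4≤26, 2·4+3·0=8≤11, objective 36.
No feasible integer point exceeds 45.

45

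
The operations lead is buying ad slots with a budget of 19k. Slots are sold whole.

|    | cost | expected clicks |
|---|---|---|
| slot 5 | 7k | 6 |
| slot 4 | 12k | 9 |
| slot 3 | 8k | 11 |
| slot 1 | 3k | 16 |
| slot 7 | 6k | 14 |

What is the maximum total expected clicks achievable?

Allowing fractional choices, the relaxed optimum would be about 42.7, but ad slots are indivisible.
slot 5 + slot 1 + slot 7: cost 7 + 3 + 6 = 16 ≤ 19, expected clicks 6 + 16 + 14 = 36.
slot 3 + slot 1 + slot 7: cost 8 + 3 + 6 = 17 ≤ 19, expected clicks 11 + 16 + 14 = 41.
Best is slot 3, slot 1, and slot 7 with total expected clicks 41.

41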